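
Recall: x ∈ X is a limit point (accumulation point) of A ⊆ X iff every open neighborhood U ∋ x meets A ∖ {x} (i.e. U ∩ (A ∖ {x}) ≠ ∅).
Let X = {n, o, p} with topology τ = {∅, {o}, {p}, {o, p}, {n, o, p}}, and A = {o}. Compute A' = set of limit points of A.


A' = {n}

For each x ∈ X, list the open sets U ∈ τ with x ∈ U, then check whether U ∩ (A ∖ {x}) ≠ ∅ for every such U.
  x = n: opens ∋ x are {n, o, p}; each meets A ∖ {n}, so x IS a limit point.
  x = o: open {o} ∋ x has {o} ∩ (A ∖ {o}) = ∅, so x is NOT a limit point.
  x = p: open {p} ∋ x has {p} ∩ (A ∖ {p}) = ∅, so x is NOT a limit point.
Collecting: A' = {n}.


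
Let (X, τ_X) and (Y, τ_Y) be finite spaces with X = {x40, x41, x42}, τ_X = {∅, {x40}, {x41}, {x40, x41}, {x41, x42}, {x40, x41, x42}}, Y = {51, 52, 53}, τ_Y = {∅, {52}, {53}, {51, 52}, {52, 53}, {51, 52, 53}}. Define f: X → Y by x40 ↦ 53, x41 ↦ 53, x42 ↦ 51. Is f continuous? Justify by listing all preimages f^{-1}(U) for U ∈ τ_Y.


f is NOT continuous.

Compute f^{-1}(U) for each U ∈ τ_Y:
  U = ∅: f^{-1}(U) = ∅ ∈ τ_X ✓.
  U = {52}: f^{-1}(U) = ∅ ∈ τ_X ✓.
  U = {53}: f^{-1}(U) = {x40, x41} ∈ τ_X ✓.
  U = {51, 52}: f^{-1}(U) = {x42} ∉ τ_X ✗.
  U = {52, 53}: f^{-1}(U) = {x40, x41} ∈ τ_X ✓.
  U = {51, 52, 53}: f^{-1}(U) = {x40, x41, x42} ∈ τ_X ✓.
Found U = {51, 52} with f^{-1}(U) = {x42} not in τ_X. Therefore f is NOT continuous.


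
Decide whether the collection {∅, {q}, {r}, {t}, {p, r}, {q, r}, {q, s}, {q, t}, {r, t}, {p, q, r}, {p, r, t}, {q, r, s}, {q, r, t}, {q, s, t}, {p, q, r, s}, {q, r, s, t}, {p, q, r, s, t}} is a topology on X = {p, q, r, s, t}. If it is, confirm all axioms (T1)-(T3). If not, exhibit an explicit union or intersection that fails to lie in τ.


τ is NOT a topology on X.

Axiom (T1): ∅ ∈ τ? Yes; X ∈ τ? Yes.
Axiom (T2/T3): check pairwise unions and intersections of members of τ.
Counterexample for (T2): {q} ∪ {p, r, t} = {p, q, r, t} ∉ τ. Therefore τ is NOT a topology.


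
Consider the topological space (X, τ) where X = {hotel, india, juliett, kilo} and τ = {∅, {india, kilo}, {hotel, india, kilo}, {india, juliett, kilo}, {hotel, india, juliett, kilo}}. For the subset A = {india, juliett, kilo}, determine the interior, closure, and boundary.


int(A) = {india, juliett, kilo}, cl(A) = {hotel, india, juliett, kilo}, ∂A = {hotel}.

Closed sets in (X, τ) are complements of opens:
  closed(X, τ) = {∅, {hotel}, {juliett}, {hotel, juliett}, {hotel, india, juliett, kilo}}.
int(A) = ⋃ {U ∈ τ : U ⊆ A}. Opens contained in A: ∅, {india, kilo}, {india, juliett, kilo}.
Taking the union of these: int(A) = {india, juliett, kilo}.
cl(A) = ⋂ {C closed : A ⊆ C}. Closed sets containing A: {hotel, india, juliett, kilo}.
Intersecting these: cl(A) = {hotel, india, juliett, kilo}.
∂A = cl(A) ∖ int(A) = {hotel, india, juliett, kilo} ∖ {india, juliett, kilo} = {hotel}.


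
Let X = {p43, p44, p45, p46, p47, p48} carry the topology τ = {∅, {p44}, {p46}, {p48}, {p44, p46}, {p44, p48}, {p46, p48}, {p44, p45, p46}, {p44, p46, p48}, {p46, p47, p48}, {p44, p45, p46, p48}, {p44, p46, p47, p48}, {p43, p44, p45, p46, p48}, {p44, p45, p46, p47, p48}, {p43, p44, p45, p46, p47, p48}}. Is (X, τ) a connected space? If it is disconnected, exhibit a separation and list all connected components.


(X, τ) is connected.

Find clopen sets (U ∈ τ with X ∖ U ∈ τ):
  U = ∅, X ∖ U = {p43, p44, p45, p46, p47, p48} — both open, so U is clopen.
  U = {p43, p44, p45, p46, p47, p48}, X ∖ U = ∅ — both open, so U is clopen.
Only trivial clopens (∅ and X) exist, so (X, τ) is connected.
Compute connected components by grouping points that agree on all clopens:
  component: {p43, p44, p45, p46, p47, p48}


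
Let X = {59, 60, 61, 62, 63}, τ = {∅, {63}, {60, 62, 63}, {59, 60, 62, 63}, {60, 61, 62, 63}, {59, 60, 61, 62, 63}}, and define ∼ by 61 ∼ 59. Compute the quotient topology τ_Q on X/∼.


X/∼ = {[59=61], [60], [62], [63]}; |τ_Q| = 4.

Equivalence classes: [59=61], [60], [62], [63].
Quotient map π: X → X/∼ sends 59 ↦ [59=61], 60 ↦ [60], 61 ↦ [59=61], 62 ↦ [62], 63 ↦ [63].
For each subset V ⊆ X/∼, compute π^{-1}(V) ⊆ X and check whether π^{-1}(V) ∈ τ. V is open in τ_Q iff π^{-1}(V) ∈ τ.
  V = {}: π^{-1}(V) = ∅ ∈ τ ✓.
  V = {[59=61]}: π^{-1}(V) = {59, 61} ∉ τ ✗.
  V = {[60]}: π^{-1}(V) = {60} ∉ τ ✗.
  V = {[59=61], [60]}: π^{-1}(V) = {59, 60, 61} ∉ τ ✗.
  V = {[62]}: π^{-1}(V) = {62} ∉ τ ✗.
  V = {[59=61], [62]}: π^{-1}(V) = {59, 61, 62} ∉ τ ✗.
  V = {[60], [62]}: π^{-1}(V) = {60, 62} ∉ τ ✗.
  V = {[59=61], [60], [62]}: π^{-1}(V) = {59, 60, 61, 62} ∉ τ ✗.
  V = {[63]}: π^{-1}(V) = {63} ∈ τ ✓.
  V = {[59=61], [63]}: π^{-1}(V) = {59, 61, 63} ∉ τ ✗.
  V = {[60], [63]}: π^{-1}(V) = {60, 63} ∉ τ ✗.
  V = {[59=61], [60], [63]}: π^{-1}(V) = {59, 60, 61, 63} ∉ τ ✗.
  V = {[62], [63]}: π^{-1}(V) = {62, 63} ∉ τ ✗.
  V = {[59=61], [62], [63]}: π^{-1}(V) = {59, 61, 62, 63} ∉ τ ✗.
  V = {[60], [62], [63]}: π^{-1}(V) = {60, 62, 63} ∈ τ ✓.
  V = {[59=61], [60], [62], [63]}: π^{-1}(V) = {59, 60, 61, 62, 63} ∈ τ ✓.
Open sets in the quotient: τ_Q = {{}, {[63]}, {[60], [62], [63]}, {[59=61], [60], [62], [63]}} (4 elements).


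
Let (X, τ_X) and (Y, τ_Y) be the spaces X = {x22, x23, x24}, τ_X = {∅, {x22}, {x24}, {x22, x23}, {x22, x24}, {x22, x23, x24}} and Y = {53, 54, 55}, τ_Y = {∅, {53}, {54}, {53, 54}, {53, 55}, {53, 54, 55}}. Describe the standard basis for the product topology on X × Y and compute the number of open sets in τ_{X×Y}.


Basis B = {∅ × ∅, {x22} × {53}, {x22} × {54}, {x24} × {53}, {x24} × {54}, {x22} × {53, 54}, {x22} × {53, 55}, {x22, x23} × {53}, {x22, x24} × {53}, {x22, x23} × {54}, {x22, x24} × {54}, {x24} × {53, 54}, {x24} × {53, 55}, {x22} × {53, 54, 55}, {x22, x23, x24} × {53}, {x22, x23, x24} × {54}, {x24} × {53, 54, 55}, {x22, x23} × {53, 54}, {x22, x24} × {53, 54}, {x22, x23} × {53, 55}, {x22, x24} × {53, 55}, {x22, x23} × {53, 54, 55}, {x22, x24} × {53, 54, 55}, {x22, x23, x24} × {53, 54}, {x22, x23, x24} × {53, 55}, {x22, x23, x24} × {53, 54, 55}}; |τ_{X×Y}| = 108.

Enumerate products U × V with U ∈ τ_X, V ∈ τ_Y (deduplicated):
  ∅ × ∅ = {} (∅)
  {x22} × {53} = {(x22,53)}
  {x22} × {54} = {(x22,54)}
  {x24} × {53} = {(x24,53)}
  {x24} × {54} = {(x24,54)}
  {x22} × {53, 54} = {(x22,53), (x22,54)}
  {x22} × {53, 55} = {(x22,53), (x22,55)}
  {x22, x23} × {53} = {(x22,53), (x23,53)}
  {x22, x24} × {53} = {(x22,53), (x24,53)}
  {x22, x23} × {54} = {(x22,54), (x23,54)}
  {x22, x24} × {54} = {(x22,54), (x24,54)}
  {x24} × {53, 54} = {(x24,53), (x24,54)}
  {x24} × {53, 55} = {(x24,53), (x24,55)}
  {x22} × {53, 54, 55} = {(x22,53), (x22,54), (x22,55)}
  {x22, x23, x24} × {53} = {(x22,53), (x23,53), (x24,53)}
  {x22, x23, x24} × {54} = {(x22,54), (x23,54), (x24,54)}
  {x24} × {53, 54, 55} = {(x24,53), (x24,54), (x24,55)}
  {x22, x23} × {53, 54} = {(x22,53), (x22,54), (x23,53), (x23,54)}
  {x22, x24} × {53, 54} = {(x22,53), (x22,54), (x24,53), (x24,54)}
  {x22, x23} × {53, 55} = {(x22,53), (x22,55), (x23,53), (x23,55)}
  {x22, x24} × {53, 55} = {(x22,53), (x22,55), (x24,53), (x24,55)}
  {x22, x23} × {53, 54, 55} = {(x22,53), (x22,54), (x22,55), (x23,53), (x23,54), (x23,55)}
  {x22, x24} × {53, 54, 55} = {(x22,53), (x22,54), (x22,55), (x24,53), (x24,54), (x24,55)}
  {x22, x23, x24} × {53, 54} = {(x22,53), (x22,54), (x23,53), (x23,54), (x24,53), (x24,54)}
  {x22, x23, x24} × {53, 55} = {(x22,53), (x22,55), (x23,53), (x23,55), (x24,53), (x24,55)}
  {x22, x23, x24} × {53, 54, 55} = {(x22,53), (x22,54), (x22,55), (x23,53), (x23,54), (x23,55), (x24,53), (x24,54), (x24,55)}
These 26 distinct sets form the basis B.
Close under arbitrary unions to get τ_{X×Y}; counting gives |τ_{X×Y}| = 108.


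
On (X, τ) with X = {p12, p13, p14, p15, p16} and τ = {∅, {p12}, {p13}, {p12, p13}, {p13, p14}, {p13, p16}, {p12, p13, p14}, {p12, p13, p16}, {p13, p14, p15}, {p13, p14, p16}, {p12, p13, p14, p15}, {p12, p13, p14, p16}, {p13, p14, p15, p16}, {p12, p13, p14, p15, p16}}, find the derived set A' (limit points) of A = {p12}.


A' = ∅

For each x ∈ X, list the open sets U ∈ τ with x ∈ U, then check whether U ∩ (A ∖ {x}) ≠ ∅ for every such U.
  x = p12: open {p12} ∋ x has {p12} ∩ (A ∖ {p12}) = ∅, so x is NOT a limit point.
  x = p13: open {p13} ∋ x has {p13} ∩ (A ∖ {p13}) = ∅, so x is NOT a limit point.
  x = p14: open {p13, p14} ∋ x has {p13, p14} ∩ (A ∖ {p14}) = ∅, so x is NOT a limit point.
  x = p15: open {p13, p14, p15} ∋ x has {p13, p14, p15} ∩ (A ∖ {p15}) = ∅, so x is NOT a limit point.
  x = p16: open {p13, p16} ∋ x has {p13, p16} ∩ (A ∖ {p16}) = ∅, so x is NOT a limit point.
Collecting: A' = ∅.


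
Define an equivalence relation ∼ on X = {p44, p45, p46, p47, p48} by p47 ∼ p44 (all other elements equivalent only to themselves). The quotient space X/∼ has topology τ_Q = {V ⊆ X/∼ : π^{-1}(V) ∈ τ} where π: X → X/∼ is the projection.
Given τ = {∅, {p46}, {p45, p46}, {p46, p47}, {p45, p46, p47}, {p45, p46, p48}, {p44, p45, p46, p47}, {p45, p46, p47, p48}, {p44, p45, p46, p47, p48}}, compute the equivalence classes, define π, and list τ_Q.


X/∼ = {[p44=p47], [p45], [p46], [p48]}; |τ_Q| = 6.

Equivalence classes: [p44=p47], [p45], [p46], [p48].
Quotient map π: X → X/∼ sends p44 ↦ [p44=p47], p45 ↦ [p45], p46 ↦ [p46], p47 ↦ [p44=p47], p48 ↦ [p48].
For each subset V ⊆ X/∼, compute π^{-1}(V) ⊆ X and check whether π^{-1}(V) ∈ τ. V is open in τ_Q iff π^{-1}(V) ∈ τ.
  V = {}: π^{-1}(V) = ∅ ∈ τ ✓.
  V = {[p44=p47]}: π^{-1}(V) = {p44, p47} ∉ τ ✗.
  V = {[p45]}: π^{-1}(V) = {p45} ∉ τ ✗.
  V = {[p44=p47], [p45]}: π^{-1}(V) = {p44, p45, p47} ∉ τ ✗.
  V = {[p46]}: π^{-1}(V) = {p46} ∈ τ ✓.
  V = {[p44=p47], [p46]}: π^{-1}(V) = {p44, p46, p47} ∉ τ ✗.
  V = {[p45], [p46]}: π^{-1}(V) = {p45, p46} ∈ τ ✓.
  V = {[p44=p47], [p45], [p46]}: π^{-1}(V) = {p44, p45, p46, p47} ∈ τ ✓.
  V = {[p48]}: π^{-1}(V) = {p48} ∉ τ ✗.
  V = {[p44=p47], [p48]}: π^{-1}(V) = {p44, p47, p48} ∉ τ ✗.
  V = {[p45], [p48]}: π^{-1}(V) = {p45, p48} ∉ τ ✗.
  V = {[p44=p47], [p45], [p48]}: π^{-1}(V) = {p44, p45, p47, p48} ∉ τ ✗.
  V = {[p46], [p48]}: π^{-1}(V) = {p46, p48} ∉ τ ✗.
  V = {[p44=p47], [p46], [p48]}: π^{-1}(V) = {p44, p46, p47, p48} ∉ τ ✗.
  V = {[p45], [p46], [p48]}: π^{-1}(V) = {p45, p46, p48} ∈ τ ✓.
  V = {[p44=p47], [p45], [p46], [p48]}: π^{-1}(V) = {p44, p45, p46, p47, p48} ∈ τ ✓.
Open sets in the quotient: τ_Q = {{}, {[p46]}, {[p45], [p46]}, {[p44=p47], [p45], [p46]}, {[p45], [p46], [p48]}, {[p44=p47], [p45], [p46], [p48]}} (6 elements).


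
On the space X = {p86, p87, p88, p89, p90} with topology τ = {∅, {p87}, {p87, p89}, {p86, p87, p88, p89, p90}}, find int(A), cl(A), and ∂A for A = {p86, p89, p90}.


int(A) = ∅, cl(A) = {p86, p88, p89, p90}, ∂A = {p86, p88, p89, p90}.

Closed sets in (X, τ) are complements of opens:
  closed(X, τ) = {∅, {p86, p88, p90}, {p86, p88, p89, p90}, {p86, p87, p88, p89, p90}}.
int(A) = ⋃ {U ∈ τ : U ⊆ A}. Opens contained in A: ∅.
Taking the union of these: int(A) = ∅.
cl(A) = ⋂ {C closed : A ⊆ C}. Closed sets containing A: {p86, p88, p89, p90}, {p86, p87, p88, p89, p90}.
Intersecting these: cl(A) = {p86, p88, p89, p90}.
∂A = cl(A) ∖ int(A) = {p86, p88, p89, p90} ∖ ∅ = {p86, p88, p89, p90}.


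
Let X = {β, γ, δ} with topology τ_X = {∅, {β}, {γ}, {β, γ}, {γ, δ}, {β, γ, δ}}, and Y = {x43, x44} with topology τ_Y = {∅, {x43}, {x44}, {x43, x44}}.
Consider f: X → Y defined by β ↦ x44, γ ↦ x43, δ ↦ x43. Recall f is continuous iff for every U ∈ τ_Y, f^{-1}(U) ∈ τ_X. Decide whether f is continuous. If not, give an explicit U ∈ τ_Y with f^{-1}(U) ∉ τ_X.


f IS continuous.

Compute f^{-1}(U) for each U ∈ τ_Y:
  U = ∅: f^{-1}(U) = ∅ ∈ τ_X ✓.
  U = {x43}: f^{-1}(U) = {γ, δ} ∈ τ_X ✓.
  U = {x44}: f^{-1}(U) = {β} ∈ τ_X ✓.
  U = {x43, x44}: f^{-1}(U) = {β, γ, δ} ∈ τ_X ✓.
Every preimage lies in τ_X, so f IS continuous.


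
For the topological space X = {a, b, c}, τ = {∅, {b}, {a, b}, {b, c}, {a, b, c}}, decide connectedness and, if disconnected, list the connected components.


(X, τ) is connected.

Find clopen sets (U ∈ τ with X ∖ U ∈ τ):
  U = ∅, X ∖ U = {a, b, c} — both open, so U is clopen.
  U = {a, b, c}, X ∖ U = ∅ — both open, so U is clopen.
Only trivial clopens (∅ and X) exist, so (X, τ) is connected.
Compute connected components by grouping points that agree on all clopens:
  component: {a, b, c}


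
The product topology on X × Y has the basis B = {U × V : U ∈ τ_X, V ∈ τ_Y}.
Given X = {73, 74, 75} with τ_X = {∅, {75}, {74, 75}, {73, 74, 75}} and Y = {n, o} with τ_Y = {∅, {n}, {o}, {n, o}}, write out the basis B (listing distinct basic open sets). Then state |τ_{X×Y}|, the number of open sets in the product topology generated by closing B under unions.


Basis B = {∅ × ∅, {75} × {n}, {75} × {o}, {74, 75} × {n}, {74, 75} × {o}, {75} × {n, o}, {73, 74, 75} × {n}, {73, 74, 75} × {o}, {74, 75} × {n, o}, {73, 74, 75} × {n, o}}; |τ_{X×Y}| = 16.

Enumerate products U × V with U ∈ τ_X, V ∈ τ_Y (deduplicated):
  ∅ × ∅ = {} (∅)
  {75} × {n} = {(75,n)}
  {75} × {o} = {(75,o)}
  {74, 75} × {n} = {(74,n), (75,n)}
  {74, 75} × {o} = {(74,o), (75,o)}
  {75} × {n, o} = {(75,n), (75,o)}
  {73, 74, 75} × {n} = {(73,n), (74,n), (75,n)}
  {73, 74, 75} × {o} = {(73,o), (74,o), (75,o)}
  {74, 75} × {n, o} = {(74,n), (74,o), (75,n), (75,o)}
  {73, 74, 75} × {n, o} = {(73,n), (73,o), (74,n), (74,o), (75,n), (75,o)}
These 10 distinct sets form the basis B.
Close under arbitrary unions to get τ_{X×Y}; counting gives |τ_{X×Y}| = 16.


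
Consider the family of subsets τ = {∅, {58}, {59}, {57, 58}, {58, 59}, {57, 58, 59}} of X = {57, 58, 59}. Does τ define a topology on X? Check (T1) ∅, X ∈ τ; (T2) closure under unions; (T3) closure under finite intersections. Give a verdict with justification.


τ IS a topology on X.

Axiom (T1): ∅ ∈ τ? Yes; X ∈ τ? Yes.
Axiom (T2/T3): check pairwise unions and intersections of members of τ.
All pairwise intersections and unions checked — each lies in τ. Therefore τ satisfies (T1), (T2), (T3): it IS a topology on X.


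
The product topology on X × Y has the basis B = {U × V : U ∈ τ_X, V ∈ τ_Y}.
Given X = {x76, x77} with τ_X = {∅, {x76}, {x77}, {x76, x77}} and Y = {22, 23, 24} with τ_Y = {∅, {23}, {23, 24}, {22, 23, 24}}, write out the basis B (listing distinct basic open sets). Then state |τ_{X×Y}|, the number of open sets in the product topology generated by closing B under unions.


Basis B = {∅ × ∅, {x76} × {23}, {x77} × {23}, {x76} × {23, 24}, {x76, x77} × {23}, {x77} × {23, 24}, {x76} × {22, 23, 24}, {x77} × {22, 23, 24}, {x76, x77} × {23, 24}, {x76, x77} × {22, 23, 24}}; |τ_{X×Y}| = 16.

Enumerate products U × V with U ∈ τ_X, V ∈ τ_Y (deduplicated):
  ∅ × ∅ = {} (∅)
  {x76} × {23} = {(x76,23)}
  {x77} × {23} = {(x77,23)}
  {x76} × {23, 24} = {(x76,23), (x76,24)}
  {x76, x77} × {23} = {(x76,23), (x77,23)}
  {x77} × {23, 24} = {(x77,23), (x77,24)}
  {x76} × {22, 23, 24} = {(x76,22), (x76,23), (x76,24)}
  {x77} × {22, 23, 24} = {(x77,22), (x77,23), (x77,24)}
  {x76, x77} × {23, 24} = {(x76,23), (x76,24), (x77,23), (x77,24)}
  {x76, x77} × {22, 23, 24} = {(x76,22), (x76,23), (x76,24), (x77,22), (x77,23), (x77,24)}
These 10 distinct sets form the basis B.
Close under arbitrary unions to get τ_{X×Y}; counting gives |τ_{X×Y}| = 16.


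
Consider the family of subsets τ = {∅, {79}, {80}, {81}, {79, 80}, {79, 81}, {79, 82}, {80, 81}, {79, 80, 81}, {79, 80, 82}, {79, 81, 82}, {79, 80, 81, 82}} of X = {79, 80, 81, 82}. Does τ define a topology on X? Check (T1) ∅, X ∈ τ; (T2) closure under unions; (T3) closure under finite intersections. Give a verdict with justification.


τ IS a topology on X.

Axiom (T1): ∅ ∈ τ? Yes; X ∈ τ? Yes.
Axiom (T2/T3): check pairwise unions and intersections of members of τ.
All pairwise intersections and unions checked — each lies in τ. Therefore τ satisfies (T1), (T2), (T3): it IS a topology on X.


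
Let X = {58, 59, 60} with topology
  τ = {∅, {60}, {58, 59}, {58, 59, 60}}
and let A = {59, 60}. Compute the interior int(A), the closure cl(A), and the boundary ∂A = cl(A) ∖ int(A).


int(A) = {60}, cl(A) = {58, 59, 60}, ∂A = {58, 59}.

Closed sets in (X, τ) are complements of opens:
  closed(X, τ) = {∅, {60}, {58, 59}, {58, 59, 60}}.
int(A) = ⋃ {U ∈ τ : U ⊆ A}. Opens contained in A: ∅, {60}.
Taking the union of these: int(A) = {60}.
cl(A) = ⋂ {C closed : A ⊆ C}. Closed sets containing A: {58, 59, 60}.
Intersecting these: cl(A) = {58, 59, 60}.
∂A = cl(A) ∖ int(A) = {58, 59, 60} ∖ {60} = {58, 59}.


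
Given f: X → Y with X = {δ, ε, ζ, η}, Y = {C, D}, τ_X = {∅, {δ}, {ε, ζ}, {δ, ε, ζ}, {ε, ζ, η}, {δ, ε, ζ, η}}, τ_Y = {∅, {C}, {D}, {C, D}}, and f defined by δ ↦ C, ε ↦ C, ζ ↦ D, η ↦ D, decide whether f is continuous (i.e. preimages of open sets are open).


f is NOT continuous.

Compute f^{-1}(U) for each U ∈ τ_Y:
  U = ∅: f^{-1}(U) = ∅ ∈ τ_X ✓.
  U = {C}: f^{-1}(U) = {δ, ε} ∉ τ_X ✗.
  U = {D}: f^{-1}(U) = {ζ, η} ∉ τ_X ✗.
  U = {C, D}: f^{-1}(U) = {δ, ε, ζ, η} ∈ τ_X ✓.
Found U = {C} with f^{-1}(U) = {δ, ε} not in τ_X. Therefore f is NOT continuous.


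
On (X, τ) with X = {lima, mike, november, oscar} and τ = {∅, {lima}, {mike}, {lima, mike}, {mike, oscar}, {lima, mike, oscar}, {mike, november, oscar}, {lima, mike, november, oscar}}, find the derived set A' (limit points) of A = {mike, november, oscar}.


A' = {november, oscar}

For each x ∈ X, list the open sets U ∈ τ with x ∈ U, then check whether U ∩ (A ∖ {x}) ≠ ∅ for every such U.
  x = lima: open {lima} ∋ x has {lima} ∩ (A ∖ {lima}) = ∅, so x is NOT a limit point.
  x = mike: open {mike} ∋ x has {mike} ∩ (A ∖ {mike}) = ∅, so x is NOT a limit point.
  x = november: opens ∋ x are {mike, november, oscar}, {lima, mike, november, oscar}; each meets A ∖ {november}, so x IS a limit point.
  x = oscar: opens ∋ x are {mike, oscar}, {lima, mike, oscar}, {mike, november, oscar}, {lima, mike, november, oscar}; each meets A ∖ {oscar}, so x IS a limit point.
Collecting: A' = {november, oscar}.


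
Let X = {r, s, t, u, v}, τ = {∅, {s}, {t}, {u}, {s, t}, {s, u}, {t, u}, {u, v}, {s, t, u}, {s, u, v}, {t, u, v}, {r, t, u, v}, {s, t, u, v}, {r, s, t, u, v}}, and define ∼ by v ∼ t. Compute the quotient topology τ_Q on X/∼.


X/∼ = {[r], [s], [t=v], [u]}; |τ_Q| = 8.

Equivalence classes: [r], [s], [t=v], [u].
Quotient map π: X → X/∼ sends r ↦ [r], s ↦ [s], t ↦ [t=v], u ↦ [u], v ↦ [t=v].
For each subset V ⊆ X/∼, compute π^{-1}(V) ⊆ X and check whether π^{-1}(V) ∈ τ. V is open in τ_Q iff π^{-1}(V) ∈ τ.
  V = {}: π^{-1}(V) = ∅ ∈ τ ✓.
  V = {[r]}: π^{-1}(V) = {r} ∉ τ ✗.
  V = {[s]}: π^{-1}(V) = {s} ∈ τ ✓.
  V = {[r], [s]}: π^{-1}(V) = {r, s} ∉ τ ✗.
  V = {[t=v]}: π^{-1}(V) = {t, v} ∉ τ ✗.
  V = {[r], [t=v]}: π^{-1}(V) = {r, t, v} ∉ τ ✗.
  V = {[s], [t=v]}: π^{-1}(V) = {s, t, v} ∉ τ ✗.
  V = {[r], [s], [t=v]}: π^{-1}(V) = {r, s, t, v} ∉ τ ✗.
  V = {[u]}: π^{-1}(V) = {u} ∈ τ ✓.
  V = {[r], [u]}: π^{-1}(V) = {r, u} ∉ τ ✗.
  V = {[s], [u]}: π^{-1}(V) = {s, u} ∈ τ ✓.
  V = {[r], [s], [u]}: π^{-1}(V) = {r, s, u} ∉ τ ✗.
  V = {[t=v], [u]}: π^{-1}(V) = {t, u, v} ∈ τ ✓.
  V = {[r], [t=v], [u]}: π^{-1}(V) = {r, t, u, v} ∈ τ ✓.
  V = {[s], [t=v], [u]}: π^{-1}(V) = {s, t, u, v} ∈ τ ✓.
  V = {[r], [s], [t=v], [u]}: π^{-1}(V) = {r, s, t, u, v} ∈ τ ✓.
Open sets in the quotient: τ_Q = {{}, {[s]}, {[u]}, {[s], [u]}, {[t=v], [u]}, {[r], [t=v], [u]}, {[s], [t=v], [u]}, {[r], [s], [t=v], [u]}} (8 elements).


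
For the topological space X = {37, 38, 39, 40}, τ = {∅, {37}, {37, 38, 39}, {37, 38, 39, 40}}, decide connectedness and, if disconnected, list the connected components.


(X, τ) is connected.

Find clopen sets (U ∈ τ with X ∖ U ∈ τ):
  U = ∅, X ∖ U = {37, 38, 39, 40} — both open, so U is clopen.
  U = {37, 38, 39, 40}, X ∖ U = ∅ — both open, so U is clopen.
Only trivial clopens (∅ and X) exist, so (X, τ) is connected.
Compute connected components by grouping points that agree on all clopens:
  component: {37, 38, 39, 40}


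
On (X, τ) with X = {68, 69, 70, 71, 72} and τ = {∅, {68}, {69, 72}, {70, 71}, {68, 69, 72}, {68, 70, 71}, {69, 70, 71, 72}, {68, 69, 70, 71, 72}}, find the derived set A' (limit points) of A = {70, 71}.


A' = {70, 71}

For each x ∈ X, list the open sets U ∈ τ with x ∈ U, then check whether U ∩ (A ∖ {x}) ≠ ∅ for every such U.
  x = 68: open {68} ∋ x has {68} ∩ (A ∖ {68}) = ∅, so x is NOT a limit point.
  x = 69: open {69, 72} ∋ x has {69, 72} ∩ (A ∖ {69}) = ∅, so x is NOT a limit point.
  x = 70: opens ∋ x are {70, 71}, {68, 70, 71}, {69, 70, 71, 72}, {68, 69, 70, 71, 72}; each meets A ∖ {70}, so x IS a limit point.
  x = 71: opens ∋ x are {70, 71}, {68, 70, 71}, {69, 70, 71, 72}, {68, 69, 70, 71, 72}; each meets A ∖ {71}, so x IS a limit point.
  x = 72: open {69, 72} ∋ x has {69, 72} ∩ (A ∖ {72}) = ∅, so x is NOT a limit point.
Collecting: A' = {70, 71}.


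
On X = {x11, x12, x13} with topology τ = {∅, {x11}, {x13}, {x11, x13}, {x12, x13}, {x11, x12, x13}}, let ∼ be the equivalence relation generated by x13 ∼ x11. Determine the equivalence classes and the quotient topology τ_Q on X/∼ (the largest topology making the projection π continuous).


X/∼ = {[x11=x13], [x12]}; |τ_Q| = 3.

Equivalence classes: [x11=x13], [x12].
Quotient map π: X → X/∼ sends x11 ↦ [x11=x13], x12 ↦ [x12], x13 ↦ [x11=x13].
For each subset V ⊆ X/∼, compute π^{-1}(V) ⊆ X and check whether π^{-1}(V) ∈ τ. V is open in τ_Q iff π^{-1}(V) ∈ τ.
  V = {}: π^{-1}(V) = ∅ ∈ τ ✓.
  V = {[x11=x13]}: π^{-1}(V) = {x11, x13} ∈ τ ✓.
  V = {[x12]}: π^{-1}(V) = {x12} ∉ τ ✗.
  V = {[x11=x13], [x12]}: π^{-1}(V) = {x11, x12, x13} ∈ τ ✓.
Open sets in the quotient: τ_Q = {{}, {[x11=x13]}, {[x11=x13], [x12]}} (3 elements).


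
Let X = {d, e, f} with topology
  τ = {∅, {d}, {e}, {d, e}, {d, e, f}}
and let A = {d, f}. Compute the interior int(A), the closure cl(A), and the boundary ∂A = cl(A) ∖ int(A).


int(A) = {d}, cl(A) = {d, f}, ∂A = {f}.

Closed sets in (X, τ) are complements of opens:
  closed(X, τ) = {∅, {f}, {d, f}, {e, f}, {d, e, f}}.
int(A) = ⋃ {U ∈ τ : U ⊆ A}. Opens contained in A: ∅, {d}.
Taking the union of these: int(A) = {d}.
cl(A) = ⋂ {C closed : A ⊆ C}. Closed sets containing A: {d, f}, {d, e, f}.
Intersecting these: cl(A) = {d, f}.
∂A = cl(A) ∖ int(A) = {d, f} ∖ {d} = {f}.


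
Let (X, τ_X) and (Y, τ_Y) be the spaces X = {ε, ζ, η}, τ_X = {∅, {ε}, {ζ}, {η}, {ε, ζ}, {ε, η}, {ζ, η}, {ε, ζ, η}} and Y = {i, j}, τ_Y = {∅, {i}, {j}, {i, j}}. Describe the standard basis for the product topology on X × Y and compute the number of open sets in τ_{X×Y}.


Basis B = {∅ × ∅, {ε} × {i}, {ε} × {j}, {ζ} × {i}, {ζ} × {j}, {η} × {i}, {η} × {j}, {ε} × {i, j}, {ε, ζ} × {i}, {ε, η} × {i}, {ε, ζ} × {j}, {ε, η} × {j}, {ζ} × {i, j}, {ζ, η} × {i}, {ζ, η} × {j}, {η} × {i, j}, {ε, ζ, η} × {i}, {ε, ζ, η} × {j}, {ε, ζ} × {i, j}, {ε, η} × {i, j}, {ζ, η} × {i, j}, {ε, ζ, η} × {i, j}}; |τ_{X×Y}| = 64.

Enumerate products U × V with U ∈ τ_X, V ∈ τ_Y (deduplicated):
  ∅ × ∅ = {} (∅)
  {ε} × {i} = {(ε,i)}
  {ε} × {j} = {(ε,j)}
  {ζ} × {i} = {(ζ,i)}
  {ζ} × {j} = {(ζ,j)}
  {η} × {i} = {(η,i)}
  {η} × {j} = {(η,j)}
  {ε} × {i, j} = {(ε,i), (ε,j)}
  {ε, ζ} × {i} = {(ε,i), (ζ,i)}
  {ε, η} × {i} = {(ε,i), (η,i)}
  {ε, ζ} × {j} = {(ε,j), (ζ,j)}
  {ε, η} × {j} = {(ε,j), (η,j)}
  {ζ} × {i, j} = {(ζ,i), (ζ,j)}
  {ζ, η} × {i} = {(ζ,i), (η,i)}
  {ζ, η} × {j} = {(ζ,j), (η,j)}
  {η} × {i, j} = {(η,i), (η,j)}
  {ε, ζ, η} × {i} = {(ε,i), (ζ,i), (η,i)}
  {ε, ζ, η} × {j} = {(ε,j), (ζ,j), (η,j)}
  {ε, ζ} × {i, j} = {(ε,i), (ε,j), (ζ,i), (ζ,j)}
  {ε, η} × {i, j} = {(ε,i), (ε,j), (η,i), (η,j)}
  {ζ, η} × {i, j} = {(ζ,i), (ζ,j), (η,i), (η,j)}
  {ε, ζ, η} × {i, j} = {(ε,i), (ε,j), (ζ,i), (ζ,j), (η,i), (η,j)}
These 22 distinct sets form the basis B.
Close under arbitrary unions to get τ_{X×Y}; counting gives |τ_{X×Y}| = 64.


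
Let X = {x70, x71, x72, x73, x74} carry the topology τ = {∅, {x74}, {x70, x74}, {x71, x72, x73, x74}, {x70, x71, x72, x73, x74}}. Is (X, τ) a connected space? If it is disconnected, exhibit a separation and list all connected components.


(X, τ) is connected.

Find clopen sets (U ∈ τ with X ∖ U ∈ τ):
  U = ∅, X ∖ U = {x70, x71, x72, x73, x74} — both open, so U is clopen.
  U = {x70, x71, x72, x73, x74}, X ∖ U = ∅ — both open, so U is clopen.
Only trivial clopens (∅ and X) exist, so (X, τ) is connected.
Compute connected components by grouping points that agree on all clopens:
  component: {x70, x71, x72, x73, x74}


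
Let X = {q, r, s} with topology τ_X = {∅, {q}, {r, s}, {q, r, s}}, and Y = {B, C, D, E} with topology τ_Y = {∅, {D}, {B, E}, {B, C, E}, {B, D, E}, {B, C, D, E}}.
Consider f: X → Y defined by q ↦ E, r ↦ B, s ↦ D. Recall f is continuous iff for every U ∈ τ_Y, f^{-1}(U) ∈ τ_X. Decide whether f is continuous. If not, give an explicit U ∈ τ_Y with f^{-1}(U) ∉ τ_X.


f is NOT continuous.

Compute f^{-1}(U) for each U ∈ τ_Y:
  U = ∅: f^{-1}(U) = ∅ ∈ τ_X ✓.
  U = {D}: f^{-1}(U) = {s} ∉ τ_X ✗.
  U = {B, E}: f^{-1}(U) = {q, r} ∉ τ_X ✗.
  U = {B, C, E}: f^{-1}(U) = {q, r} ∉ τ_X ✗.
  U = {B, D, E}: f^{-1}(U) = {q, r, s} ∈ τ_X ✓.
  U = {B, C, D, E}: f^{-1}(U) = {q, r, s} ∈ τ_X ✓.
Found U = {D} with f^{-1}(U) = {s} not in τ_X. Therefore f is NOT continuous.


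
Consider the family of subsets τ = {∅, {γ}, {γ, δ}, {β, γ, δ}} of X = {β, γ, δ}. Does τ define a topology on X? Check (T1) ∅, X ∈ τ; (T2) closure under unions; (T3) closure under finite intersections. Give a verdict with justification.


τ IS a topology on X.

Axiom (T1): ∅ ∈ τ? Yes; X ∈ τ? Yes.
Axiom (T2/T3): check pairwise unions and intersections of members of τ.
All pairwise intersections and unions checked — each lies in τ. Therefore τ satisfies (T1), (T2), (T3): it IS a topology on X.


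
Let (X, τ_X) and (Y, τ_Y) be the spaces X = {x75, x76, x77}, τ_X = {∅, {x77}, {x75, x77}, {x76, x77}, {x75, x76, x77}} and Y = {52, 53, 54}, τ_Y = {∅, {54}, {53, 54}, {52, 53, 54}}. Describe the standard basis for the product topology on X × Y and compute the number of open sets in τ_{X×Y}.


Basis B = {∅ × ∅, {x77} × {54}, {x75, x77} × {54}, {x76, x77} × {54}, {x77} × {53, 54}, {x75, x76, x77} × {54}, {x77} × {52, 53, 54}, {x75, x77} × {53, 54}, {x76, x77} × {53, 54}, {x75, x77} × {52, 53, 54}, {x75, x76, x77} × {53, 54}, {x76, x77} × {52, 53, 54}, {x75, x76, x77} × {52, 53, 54}}; |τ_{X×Y}| = 30.

Enumerate products U × V with U ∈ τ_X, V ∈ τ_Y (deduplicated):
  ∅ × ∅ = {} (∅)
  {x77} × {54} = {(x77,54)}
  {x75, x77} × {54} = {(x75,54), (x77,54)}
  {x76, x77} × {54} = {(x76,54), (x77,54)}
  {x77} × {53, 54} = {(x77,53), (x77,54)}
  {x75, x76, x77} × {54} = {(x75,54), (x76,54), (x77,54)}
  {x77} × {52, 53, 54} = {(x77,52), (x77,53), (x77,54)}
  {x75, x77} × {53, 54} = {(x75,53), (x75,54), (x77,53), (x77,54)}
  {x76, x77} × {53, 54} = {(x76,53), (x76,54), (x77,53), (x77,54)}
  {x75, x77} × {52, 53, 54} = {(x75,52), (x75,53), (x75,54), (x77,52), (x77,53), (x77,54)}
  {x75, x76, x77} × {53, 54} = {(x75,53), (x75,54), (x76,53), (x76,54), (x77,53), (x77,54)}
  {x76, x77} × {52, 53, 54} = {(x76,52), (x76,53), (x76,54), (x77,52), (x77,53), (x77,54)}
  {x75, x76, x77} × {52, 53, 54} = {(x75,52), (x75,53), (x75,54), (x76,52), (x76,53), (x76,54), (x77,52), (x77,53), (x77,54)}
These 13 distinct sets form the basis B.
Close under arbitrary unions to get τ_{X×Y}; counting gives |τ_{X×Y}| = 30.


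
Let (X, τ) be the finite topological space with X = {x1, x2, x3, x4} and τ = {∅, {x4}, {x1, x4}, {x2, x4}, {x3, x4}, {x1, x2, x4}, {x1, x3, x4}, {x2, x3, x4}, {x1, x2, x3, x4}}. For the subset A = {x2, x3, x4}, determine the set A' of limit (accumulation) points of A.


A' = {x1, x2, x3}

For each x ∈ X, list the open sets U ∈ τ with x ∈ U, then check whether U ∩ (A ∖ {x}) ≠ ∅ for every such U.
  x = x1: opens ∋ x are {x1, x4}, {x1, x2, x4}, {x1, x3, x4}, {x1, x2, x3, x4}; each meets A ∖ {x1}, so x IS a limit point.
  x = x2: opens ∋ x are {x2, x4}, {x1, x2, x4}, {x2, x3, x4}, {x1, x2, x3, x4}; each meets A ∖ {x2}, so x IS a limit point.
  x = x3: opens ∋ x are {x3, x4}, {x1, x3, x4}, {x2, x3, x4}, {x1, x2, x3, x4}; each meets A ∖ {x3}, so x IS a limit point.
  x = x4: open {x4} ∋ x has {x4} ∩ (A ∖ {x4}) = ∅, so x is NOT a limit point.
Collecting: A' = {x1, x2, x3}.


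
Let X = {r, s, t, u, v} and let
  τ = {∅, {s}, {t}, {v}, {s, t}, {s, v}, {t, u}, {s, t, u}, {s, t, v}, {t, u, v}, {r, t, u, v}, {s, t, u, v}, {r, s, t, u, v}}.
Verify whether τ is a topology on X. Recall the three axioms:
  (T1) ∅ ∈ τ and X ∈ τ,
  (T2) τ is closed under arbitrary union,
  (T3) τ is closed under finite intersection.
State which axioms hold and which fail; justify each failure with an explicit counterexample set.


τ is NOT a topology on X.

Axiom (T1): ∅ ∈ τ? Yes; X ∈ τ? Yes.
Axiom (T2/T3): check pairwise unions and intersections of members of τ.
Counterexample for (T2): {t} ∪ {v} = {t, v} ∉ τ. Therefore τ is NOT a topology.


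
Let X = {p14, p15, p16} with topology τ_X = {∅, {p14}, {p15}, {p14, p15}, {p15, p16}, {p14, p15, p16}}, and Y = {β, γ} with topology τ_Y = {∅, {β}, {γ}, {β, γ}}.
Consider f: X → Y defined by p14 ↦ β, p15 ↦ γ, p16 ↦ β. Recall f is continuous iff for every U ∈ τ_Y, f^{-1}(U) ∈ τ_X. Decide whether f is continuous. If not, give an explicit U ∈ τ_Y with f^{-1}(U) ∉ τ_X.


f is NOT continuous.

Compute f^{-1}(U) for each U ∈ τ_Y:
  U = ∅: f^{-1}(U) = ∅ ∈ τ_X ✓.
  U = {β}: f^{-1}(U) = {p14, p16} ∉ τ_X ✗.
  U = {γ}: f^{-1}(U) = {p15} ∈ τ_X ✓.
  U = {β, γ}: f^{-1}(U) = {p14, p15, p16} ∈ τ_X ✓.
Found U = {β} with f^{-1}(U) = {p14, p16} not in τ_X. Therefore f is NOT continuous.


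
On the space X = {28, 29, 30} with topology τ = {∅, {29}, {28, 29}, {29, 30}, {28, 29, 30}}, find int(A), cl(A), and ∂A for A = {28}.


int(A) = ∅, cl(A) = {28}, ∂A = {28}.

Closed sets in (X, τ) are complements of opens:
  closed(X, τ) = {∅, {28}, {30}, {28, 30}, {28, 29, 30}}.
int(A) = ⋃ {U ∈ τ : U ⊆ A}. Opens contained in A: ∅.
Taking the union of these: int(A) = ∅.
cl(A) = ⋂ {C closed : A ⊆ C}. Closed sets containing A: {28}, {28, 30}, {28, 29, 30}.
Intersecting these: cl(A) = {28}.
∂A = cl(A) ∖ int(A) = {28} ∖ ∅ = {28}.


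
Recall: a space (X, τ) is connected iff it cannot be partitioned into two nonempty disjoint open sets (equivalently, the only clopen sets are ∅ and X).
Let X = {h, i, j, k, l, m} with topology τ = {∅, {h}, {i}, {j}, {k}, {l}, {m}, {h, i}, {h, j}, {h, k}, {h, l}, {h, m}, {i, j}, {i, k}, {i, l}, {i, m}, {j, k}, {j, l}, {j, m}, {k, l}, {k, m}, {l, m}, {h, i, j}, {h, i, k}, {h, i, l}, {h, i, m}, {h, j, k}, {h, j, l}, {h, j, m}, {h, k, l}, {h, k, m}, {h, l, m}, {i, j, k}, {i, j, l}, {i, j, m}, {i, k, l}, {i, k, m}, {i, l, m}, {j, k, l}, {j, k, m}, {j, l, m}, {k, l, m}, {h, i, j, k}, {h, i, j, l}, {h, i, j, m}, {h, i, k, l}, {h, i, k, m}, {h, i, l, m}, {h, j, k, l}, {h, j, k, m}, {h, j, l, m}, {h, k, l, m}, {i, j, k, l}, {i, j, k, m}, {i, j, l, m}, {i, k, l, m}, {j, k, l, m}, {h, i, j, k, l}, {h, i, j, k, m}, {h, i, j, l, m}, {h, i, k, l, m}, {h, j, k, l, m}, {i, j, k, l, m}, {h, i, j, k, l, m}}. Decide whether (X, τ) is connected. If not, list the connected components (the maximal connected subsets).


(X, τ) is disconnected; components = [{h}, {i}, {j}, {k}, {l}, {m}].

Find clopen sets (U ∈ τ with X ∖ U ∈ τ):
  U = ∅, X ∖ U = {h, i, j, k, l, m} — both open, so U is clopen.
  U = {h}, X ∖ U = {i, j, k, l, m} — both open, so U is clopen.
  U = {i}, X ∖ U = {h, j, k, l, m} — both open, so U is clopen.
  U = {j}, X ∖ U = {h, i, k, l, m} — both open, so U is clopen.
  U = {k}, X ∖ U = {h, i, j, l, m} — both open, so U is clopen.
  U = {l}, X ∖ U = {h, i, j, k, m} — both open, so U is clopen.
  U = {m}, X ∖ U = {h, i, j, k, l} — both open, so U is clopen.
  U = {h, i}, X ∖ U = {j, k, l, m} — both open, so U is clopen.
  U = {h, j}, X ∖ U = {i, k, l, m} — both open, so U is clopen.
  U = {h, k}, X ∖ U = {i, j, l, m} — both open, so U is clopen.
  U = {h, l}, X ∖ U = {i, j, k, m} — both open, so U is clopen.
  U = {h, m}, X ∖ U = {i, j, k, l} — both open, so U is clopen.
  U = {i, j}, X ∖ U = {h, k, l, m} — both open, so U is clopen.
  U = {i, k}, X ∖ U = {h, j, l, m} — both open, so U is clopen.
  U = {i, l}, X ∖ U = {h, j, k, m} — both open, so U is clopen.
  U = {i, m}, X ∖ U = {h, j, k, l} — both open, so U is clopen.
  U = {j, k}, X ∖ U = {h, i, l, m} — both open, so U is clopen.
  U = {j, l}, X ∖ U = {h, i, k, m} — both open, so U is clopen.
  U = {j, m}, X ∖ U = {h, i, k, l} — both open, so U is clopen.
  U = {k, l}, X ∖ U = {h, i, j, m} — both open, so U is clopen.
  U = {k, m}, X ∖ U = {h, i, j, l} — both open, so U is clopen.
  U = {l, m}, X ∖ U = {h, i, j, k} — both open, so U is clopen.
  U = {h, i, j}, X ∖ U = {k, l, m} — both open, so U is clopen.
  U = {h, i, k}, X ∖ U = {j, l, m} — both open, so U is clopen.
  U = {h, i, l}, X ∖ U = {j, k, m} — both open, so U is clopen.
  U = {h, i, m}, X ∖ U = {j, k, l} — both open, so U is clopen.
  U = {h, j, k}, X ∖ U = {i, l, m} — both open, so U is clopen.
  U = {h, j, l}, X ∖ U = {i, k, m} — both open, so U is clopen.
  U = {h, j, m}, X ∖ U = {i, k, l} — both open, so U is clopen.
  U = {h, k, l}, X ∖ U = {i, j, m} — both open, so U is clopen.
  U = {h, k, m}, X ∖ U = {i, j, l} — both open, so U is clopen.
  U = {h, l, m}, X ∖ U = {i, j, k} — both open, so U is clopen.
  U = {i, j, k}, X ∖ U = {h, l, m} — both open, so U is clopen.
  U = {i, j, l}, X ∖ U = {h, k, m} — both open, so U is clopen.
  U = {i, j, m}, X ∖ U = {h, k, l} — both open, so U is clopen.
  U = {i, k, l}, X ∖ U = {h, j, m} — both open, so U is clopen.
  U = {i, k, m}, X ∖ U = {h, j, l} — both open, so U is clopen.
  U = {i, l, m}, X ∖ U = {h, j, k} — both open, so U is clopen.
  U = {j, k, l}, X ∖ U = {h, i, m} — both open, so U is clopen.
  U = {j, k, m}, X ∖ U = {h, i, l} — both open, so U is clopen.
  U = {j, l, m}, X ∖ U = {h, i, k} — both open, so U is clopen.
  U = {k, l, m}, X ∖ U = {h, i, j} — both open, so U is clopen.
  U = {h, i, j, k}, X ∖ U = {l, m} — both open, so U is clopen.
  U = {h, i, j, l}, X ∖ U = {k, m} — both open, so U is clopen.
  U = {h, i, j, m}, X ∖ U = {k, l} — both open, so U is clopen.
  U = {h, i, k, l}, X ∖ U = {j, m} — both open, so U is clopen.
  U = {h, i, k, m}, X ∖ U = {j, l} — both open, so U is clopen.
  U = {h, i, l, m}, X ∖ U = {j, k} — both open, so U is clopen.
  U = {h, j, k, l}, X ∖ U = {i, m} — both open, so U is clopen.
  U = {h, j, k, m}, X ∖ U = {i, l} — both open, so U is clopen.
  U = {h, j, l, m}, X ∖ U = {i, k} — both open, so U is clopen.
  U = {h, k, l, m}, X ∖ U = {i, j} — both open, so U is clopen.
  U = {i, j, k, l}, X ∖ U = {h, m} — both open, so U is clopen.
  U = {i, j, k, m}, X ∖ U = {h, l} — both open, so U is clopen.
  U = {i, j, l, m}, X ∖ U = {h, k} — both open, so U is clopen.
  U = {i, k, l, m}, X ∖ U = {h, j} — both open, so U is clopen.
  U = {j, k, l, m}, X ∖ U = {h, i} — both open, so U is clopen.
  U = {h, i, j, k, l}, X ∖ U = {m} — both open, so U is clopen.
  U = {h, i, j, k, m}, X ∖ U = {l} — both open, so U is clopen.
  U = {h, i, j, l, m}, X ∖ U = {k} — both open, so U is clopen.
  U = {h, i, k, l, m}, X ∖ U = {j} — both open, so U is clopen.
  U = {h, j, k, l, m}, X ∖ U = {i} — both open, so U is clopen.
  U = {i, j, k, l, m}, X ∖ U = {h} — both open, so U is clopen.
  U = {h, i, j, k, l, m}, X ∖ U = ∅ — both open, so U is clopen.
Nontrivial clopen(s) exist: e.g. {i, j, l, m}. So (X, τ) is disconnected.
Compute connected components by grouping points that agree on all clopens:
  component: {h}
  component: {i}
  component: {j}
  component: {k}
  component: {l}
  component: {m}


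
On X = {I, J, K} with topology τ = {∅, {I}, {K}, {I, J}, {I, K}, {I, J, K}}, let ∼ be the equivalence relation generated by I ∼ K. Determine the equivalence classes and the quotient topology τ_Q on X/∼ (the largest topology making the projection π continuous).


X/∼ = {[I=K], [J]}; |τ_Q| = 3.

Equivalence classes: [I=K], [J].
Quotient map π: X → X/∼ sends I ↦ [I=K], J ↦ [J], K ↦ [I=K].
For each subset V ⊆ X/∼, compute π^{-1}(V) ⊆ X and check whether π^{-1}(V) ∈ τ. V is open in τ_Q iff π^{-1}(V) ∈ τ.
  V = {}: π^{-1}(V) = ∅ ∈ τ ✓.
  V = {[I=K]}: π^{-1}(V) = {I, K} ∈ τ ✓.
  V = {[J]}: π^{-1}(V) = {J} ∉ τ ✗.
  V = {[I=K], [J]}: π^{-1}(V) = {I, J, K} ∈ τ ✓.
Open sets in the quotient: τ_Q = {{}, {[I=K]}, {[I=K], [J]}} (3 elements).


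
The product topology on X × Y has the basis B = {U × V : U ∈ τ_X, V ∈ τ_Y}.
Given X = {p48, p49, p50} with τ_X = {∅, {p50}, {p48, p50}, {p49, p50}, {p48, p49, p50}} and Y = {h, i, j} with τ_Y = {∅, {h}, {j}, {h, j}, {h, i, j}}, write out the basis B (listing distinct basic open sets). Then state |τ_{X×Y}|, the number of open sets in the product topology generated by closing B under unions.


Basis B = {∅ × ∅, {p50} × {h}, {p50} × {j}, {p48, p50} × {h}, {p48, p50} × {j}, {p49, p50} × {h}, {p49, p50} × {j}, {p50} × {h, j}, {p48, p49, p50} × {h}, {p48, p49, p50} × {j}, {p50} × {h, i, j}, {p48, p50} × {h, j}, {p49, p50} × {h, j}, {p48, p50} × {h, i, j}, {p48, p49, p50} × {h, j}, {p49, p50} × {h, i, j}, {p48, p49, p50} × {h, i, j}}; |τ_{X×Y}| = 50.

Enumerate products U × V with U ∈ τ_X, V ∈ τ_Y (deduplicated):
  ∅ × ∅ = {} (∅)
  {p50} × {h} = {(p50,h)}
  {p50} × {j} = {(p50,j)}
  {p48, p50} × {h} = {(p48,h), (p50,h)}
  {p48, p50} × {j} = {(p48,j), (p50,j)}
  {p49, p50} × {h} = {(p49,h), (p50,h)}
  {p49, p50} × {j} = {(p49,j), (p50,j)}
  {p50} × {h, j} = {(p50,h), (p50,j)}
  {p48, p49, p50} × {h} = {(p48,h), (p49,h), (p50,h)}
  {p48, p49, p50} × {j} = {(p48,j), (p49,j), (p50,j)}
  {p50} × {h, i, j} = {(p50,h), (p50,i), (p50,j)}
  {p48, p50} × {h, j} = {(p48,h), (p48,j), (p50,h), (p50,j)}
  {p49, p50} × {h, j} = {(p49,h), (p49,j), (p50,h), (p50,j)}
  {p48, p50} × {h, i, j} = {(p48,h), (p48,i), (p48,j), (p50,h), (p50,i), (p50,j)}
  {p48, p49, p50} × {h, j} = {(p48,h), (p48,j), (p49,h), (p49,j), (p50,h), (p50,j)}
  {p49, p50} × {h, i, j} = {(p49,h), (p49,i), (p49,j), (p50,h), (p50,i), (p50,j)}
  {p48, p49, p50} × {h, i, j} = {(p48,h), (p48,i), (p48,j), (p49,h), (p49,i), (p49,j), (p50,h), (p50,i), (p50,j)}
These 17 distinct sets form the basis B.
Close under arbitrary unions to get τ_{X×Y}; counting gives |τ_{X×Y}| = 50.


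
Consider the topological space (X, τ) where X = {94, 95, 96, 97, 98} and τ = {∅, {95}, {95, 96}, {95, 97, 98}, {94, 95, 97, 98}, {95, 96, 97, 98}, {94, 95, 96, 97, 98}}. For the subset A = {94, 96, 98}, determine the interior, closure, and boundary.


int(A) = ∅, cl(A) = {94, 96, 97, 98}, ∂A = {94, 96, 97, 98}.

Closed sets in (X, τ) are complements of opens:
  closed(X, τ) = {∅, {94}, {96}, {94, 96}, {94, 97, 98}, {94, 96, 97, 98}, {94, 95, 96, 97, 98}}.
int(A) = ⋃ {U ∈ τ : U ⊆ A}. Opens contained in A: ∅.
Taking the union of these: int(A) = ∅.
cl(A) = ⋂ {C closed : A ⊆ C}. Closed sets containing A: {94, 96, 97, 98}, {94, 95, 96, 97, 98}.
Intersecting these: cl(A) = {94, 96, 97, 98}.
∂A = cl(A) ∖ int(A) = {94, 96, 97, 98} ∖ ∅ = {94, 96, 97, 98}.
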